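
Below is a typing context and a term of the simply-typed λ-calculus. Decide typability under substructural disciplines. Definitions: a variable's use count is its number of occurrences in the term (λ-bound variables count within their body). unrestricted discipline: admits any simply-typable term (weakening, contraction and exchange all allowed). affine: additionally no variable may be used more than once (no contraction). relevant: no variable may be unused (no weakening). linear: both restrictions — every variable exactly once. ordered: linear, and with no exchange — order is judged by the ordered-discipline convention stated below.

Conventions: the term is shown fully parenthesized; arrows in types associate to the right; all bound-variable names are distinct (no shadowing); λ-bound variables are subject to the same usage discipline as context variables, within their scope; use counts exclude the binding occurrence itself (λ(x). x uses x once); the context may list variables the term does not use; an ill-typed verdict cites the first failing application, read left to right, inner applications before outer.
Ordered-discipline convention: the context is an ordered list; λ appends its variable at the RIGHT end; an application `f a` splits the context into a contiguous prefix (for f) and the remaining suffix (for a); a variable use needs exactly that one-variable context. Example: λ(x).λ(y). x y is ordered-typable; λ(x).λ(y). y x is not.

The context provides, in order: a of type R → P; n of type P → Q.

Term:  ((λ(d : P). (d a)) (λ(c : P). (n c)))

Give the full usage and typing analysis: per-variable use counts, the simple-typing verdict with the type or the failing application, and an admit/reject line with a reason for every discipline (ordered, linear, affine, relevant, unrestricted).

use counts: a ×1; n ×1; d [bound] ×1; c [bound] ×1
order of uses: d, a, n, c
typing: ill-typed: applying a non-function (P)
ordered: ✗ — the type mismatch rejects it
linear: ✗ — not simply typable
affine: ✗ — fails simple typing
relevant: ✗ — a type mismatch blocks all five
unrestricted: ✗ — the type mismatch rejects it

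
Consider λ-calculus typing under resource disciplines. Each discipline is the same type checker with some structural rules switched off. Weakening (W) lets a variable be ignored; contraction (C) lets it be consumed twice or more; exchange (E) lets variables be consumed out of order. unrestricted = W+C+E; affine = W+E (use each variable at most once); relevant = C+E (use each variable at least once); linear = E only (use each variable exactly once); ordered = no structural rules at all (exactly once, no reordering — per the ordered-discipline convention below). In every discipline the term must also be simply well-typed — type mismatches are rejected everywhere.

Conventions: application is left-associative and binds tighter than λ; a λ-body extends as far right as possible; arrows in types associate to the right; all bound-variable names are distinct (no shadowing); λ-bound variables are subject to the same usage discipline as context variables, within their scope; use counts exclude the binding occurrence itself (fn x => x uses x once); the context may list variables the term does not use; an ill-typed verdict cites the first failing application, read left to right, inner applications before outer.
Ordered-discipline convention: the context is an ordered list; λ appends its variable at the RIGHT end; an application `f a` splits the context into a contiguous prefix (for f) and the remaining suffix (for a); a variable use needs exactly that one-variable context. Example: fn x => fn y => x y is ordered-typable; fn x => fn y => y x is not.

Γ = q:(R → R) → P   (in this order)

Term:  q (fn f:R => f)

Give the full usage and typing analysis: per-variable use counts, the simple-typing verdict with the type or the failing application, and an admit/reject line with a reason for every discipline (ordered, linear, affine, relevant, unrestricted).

counts: q=1; f [bound]=1
left-to-right use order: q, f
typing: well-typed — term : P
ordered ✓ (q, f: once each, no exchange needed)
linear ✓ (q, f: one use apiece)
affine ✓ (no duplicate uses among q, f)
relevant ✓ (none of q, f goes unused)
unrestricted ✓ (simply typable at P; W, C, E all held)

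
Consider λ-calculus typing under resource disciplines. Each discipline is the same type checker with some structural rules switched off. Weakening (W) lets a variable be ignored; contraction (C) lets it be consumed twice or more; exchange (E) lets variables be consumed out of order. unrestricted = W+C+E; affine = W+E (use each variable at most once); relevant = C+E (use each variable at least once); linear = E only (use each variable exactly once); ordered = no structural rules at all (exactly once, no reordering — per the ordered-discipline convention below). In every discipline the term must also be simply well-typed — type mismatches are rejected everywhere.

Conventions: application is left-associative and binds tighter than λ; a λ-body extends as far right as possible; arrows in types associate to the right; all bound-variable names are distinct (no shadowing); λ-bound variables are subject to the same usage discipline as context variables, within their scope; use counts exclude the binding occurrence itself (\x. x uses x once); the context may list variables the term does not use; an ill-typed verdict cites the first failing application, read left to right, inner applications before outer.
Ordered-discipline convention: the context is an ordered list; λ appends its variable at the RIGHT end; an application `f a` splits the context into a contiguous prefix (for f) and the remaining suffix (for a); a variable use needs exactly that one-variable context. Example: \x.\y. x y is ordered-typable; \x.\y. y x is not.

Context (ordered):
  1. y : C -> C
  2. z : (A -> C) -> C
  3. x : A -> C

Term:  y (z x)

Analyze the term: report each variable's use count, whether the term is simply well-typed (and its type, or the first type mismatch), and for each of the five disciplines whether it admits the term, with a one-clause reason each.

usage: y: 1×, z: 1×, x: 1×
left-to-right use order: y, z, x
typing: well-typed at C
ordered: ✓ — y, z, x: once each, no exchange needed
linear: ✓ — y, z, x: one use apiece
affine: ✓ — no duplicate uses among y, z, x
relevant: ✓ — none of y, z, x goes unused
unrestricted: ✓ — simply typable at C; W, C, E all held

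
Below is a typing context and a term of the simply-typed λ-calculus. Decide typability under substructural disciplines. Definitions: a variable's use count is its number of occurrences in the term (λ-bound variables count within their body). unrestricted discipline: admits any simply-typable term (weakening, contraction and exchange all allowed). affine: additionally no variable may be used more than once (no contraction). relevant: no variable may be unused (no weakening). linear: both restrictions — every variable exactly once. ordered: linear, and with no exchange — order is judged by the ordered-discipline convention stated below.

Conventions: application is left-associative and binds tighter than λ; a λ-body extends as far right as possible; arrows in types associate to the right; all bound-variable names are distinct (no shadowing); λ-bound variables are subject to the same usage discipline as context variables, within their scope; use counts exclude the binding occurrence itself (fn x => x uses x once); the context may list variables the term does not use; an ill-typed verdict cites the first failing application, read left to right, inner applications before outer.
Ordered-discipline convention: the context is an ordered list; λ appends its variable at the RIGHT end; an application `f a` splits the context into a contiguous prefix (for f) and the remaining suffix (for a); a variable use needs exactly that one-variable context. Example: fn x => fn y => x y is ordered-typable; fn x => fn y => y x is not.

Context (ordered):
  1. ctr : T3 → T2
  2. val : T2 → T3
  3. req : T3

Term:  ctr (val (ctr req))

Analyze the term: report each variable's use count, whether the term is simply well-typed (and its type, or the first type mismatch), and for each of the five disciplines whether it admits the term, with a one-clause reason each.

variable uses: ctr ×2, val ×1, req ×1
uses in reading order: ctr, val, ctr, req
typing: the term checks, with type T2
ordered ✗ (ctr ×2 used more than once (contraction))
linear ✗ (ctr ×2 used more than once (contraction))
affine ✗ (ctr ×2 used more than once (contraction))
relevant ✓ (ctr, val, req: all used, weakening unneeded)
unrestricted ✓ (well-typed at T2; no restrictions here)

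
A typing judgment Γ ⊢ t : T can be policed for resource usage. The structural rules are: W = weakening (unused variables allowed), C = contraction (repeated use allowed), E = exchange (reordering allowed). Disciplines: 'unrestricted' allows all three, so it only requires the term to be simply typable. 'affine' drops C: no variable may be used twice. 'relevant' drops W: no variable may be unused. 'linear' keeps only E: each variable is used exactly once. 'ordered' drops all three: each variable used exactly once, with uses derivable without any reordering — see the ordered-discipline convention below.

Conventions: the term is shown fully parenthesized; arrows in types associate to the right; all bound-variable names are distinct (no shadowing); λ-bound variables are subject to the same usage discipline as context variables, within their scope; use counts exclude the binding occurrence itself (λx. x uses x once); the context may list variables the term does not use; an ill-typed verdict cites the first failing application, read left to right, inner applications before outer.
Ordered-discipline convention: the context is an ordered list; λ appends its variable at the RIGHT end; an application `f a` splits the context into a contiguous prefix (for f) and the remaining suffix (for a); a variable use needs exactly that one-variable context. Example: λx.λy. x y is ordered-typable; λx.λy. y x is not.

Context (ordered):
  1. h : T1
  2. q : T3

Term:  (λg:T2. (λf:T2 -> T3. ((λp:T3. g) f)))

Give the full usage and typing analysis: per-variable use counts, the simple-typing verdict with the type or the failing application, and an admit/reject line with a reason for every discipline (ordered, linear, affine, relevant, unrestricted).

use counts: h=0, q=0, g (bound)=1, f (bound)=1, p (bound)=0
uses in reading order: g, f
typing: ill-typed: a function awaiting T3 gets T2 -> T3
ordered ✗ (not simply typable)
linear ✗ (fails simple typing)
affine ✗ (a type mismatch blocks all five)
relevant ✗ (the type mismatch rejects it)
unrestricted ✗ (not simply typable)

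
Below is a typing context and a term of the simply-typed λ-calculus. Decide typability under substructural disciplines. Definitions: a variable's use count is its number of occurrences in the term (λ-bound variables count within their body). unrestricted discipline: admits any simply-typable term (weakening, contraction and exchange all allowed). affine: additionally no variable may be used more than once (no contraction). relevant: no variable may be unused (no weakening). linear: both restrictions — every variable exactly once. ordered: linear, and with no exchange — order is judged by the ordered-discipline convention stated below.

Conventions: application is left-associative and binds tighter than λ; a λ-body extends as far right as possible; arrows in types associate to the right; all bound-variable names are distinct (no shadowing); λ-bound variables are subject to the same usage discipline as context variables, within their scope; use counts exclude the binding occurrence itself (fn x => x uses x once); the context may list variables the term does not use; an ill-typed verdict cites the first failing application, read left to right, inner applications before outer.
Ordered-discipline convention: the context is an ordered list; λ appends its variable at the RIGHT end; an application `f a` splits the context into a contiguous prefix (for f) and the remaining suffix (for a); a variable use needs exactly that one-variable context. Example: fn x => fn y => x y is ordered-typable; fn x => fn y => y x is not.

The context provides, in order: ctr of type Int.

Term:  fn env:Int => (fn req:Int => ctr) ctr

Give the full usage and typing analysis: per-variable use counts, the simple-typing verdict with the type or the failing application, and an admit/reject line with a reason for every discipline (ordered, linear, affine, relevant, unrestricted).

usage: ctr ×2; env (bound) ×0; req (bound) ×0
order of uses: ctr, ctr
typing: well-typed at Int -> Int
ordered: ✗, ctr ×2 used more than once (contraction); unused: env, req — weakening required
linear: ✗, ctr ×2 used more than once (contraction); unused: env, req — weakening required
affine: ✗, ctr ×2 used more than once (contraction)
relevant: ✗, unused: env, req — weakening required
unrestricted: ✓, typability at Int -> Int is all that's needed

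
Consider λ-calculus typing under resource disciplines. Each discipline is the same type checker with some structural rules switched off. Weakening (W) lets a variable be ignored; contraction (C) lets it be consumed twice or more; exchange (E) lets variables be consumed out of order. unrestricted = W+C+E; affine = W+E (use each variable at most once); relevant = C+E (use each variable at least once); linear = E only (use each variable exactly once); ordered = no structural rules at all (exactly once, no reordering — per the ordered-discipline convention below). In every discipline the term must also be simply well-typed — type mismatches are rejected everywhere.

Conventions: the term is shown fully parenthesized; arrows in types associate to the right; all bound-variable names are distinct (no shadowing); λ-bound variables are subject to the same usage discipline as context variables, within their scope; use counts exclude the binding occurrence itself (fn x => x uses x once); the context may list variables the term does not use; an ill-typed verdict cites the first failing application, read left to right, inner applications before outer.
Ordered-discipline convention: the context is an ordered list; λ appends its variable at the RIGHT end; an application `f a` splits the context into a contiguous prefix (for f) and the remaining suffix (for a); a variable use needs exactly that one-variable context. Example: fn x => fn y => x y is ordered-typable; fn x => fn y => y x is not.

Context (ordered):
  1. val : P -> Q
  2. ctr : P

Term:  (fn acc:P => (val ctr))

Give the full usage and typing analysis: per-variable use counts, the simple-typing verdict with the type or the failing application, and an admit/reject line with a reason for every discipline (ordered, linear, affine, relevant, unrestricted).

variable uses: val: 1; ctr: 1; acc [bound]: 0
uses in reading order: val, ctr
typing: ✓ — P -> Q
ordered: ✗, acc left unused
linear: ✗, acc left unused
affine: ✓, val, ctr, acc: no repeats, contraction unneeded
relevant: ✗, acc left unused
unrestricted: ✓, simply typable at P -> Q; W, C, E all held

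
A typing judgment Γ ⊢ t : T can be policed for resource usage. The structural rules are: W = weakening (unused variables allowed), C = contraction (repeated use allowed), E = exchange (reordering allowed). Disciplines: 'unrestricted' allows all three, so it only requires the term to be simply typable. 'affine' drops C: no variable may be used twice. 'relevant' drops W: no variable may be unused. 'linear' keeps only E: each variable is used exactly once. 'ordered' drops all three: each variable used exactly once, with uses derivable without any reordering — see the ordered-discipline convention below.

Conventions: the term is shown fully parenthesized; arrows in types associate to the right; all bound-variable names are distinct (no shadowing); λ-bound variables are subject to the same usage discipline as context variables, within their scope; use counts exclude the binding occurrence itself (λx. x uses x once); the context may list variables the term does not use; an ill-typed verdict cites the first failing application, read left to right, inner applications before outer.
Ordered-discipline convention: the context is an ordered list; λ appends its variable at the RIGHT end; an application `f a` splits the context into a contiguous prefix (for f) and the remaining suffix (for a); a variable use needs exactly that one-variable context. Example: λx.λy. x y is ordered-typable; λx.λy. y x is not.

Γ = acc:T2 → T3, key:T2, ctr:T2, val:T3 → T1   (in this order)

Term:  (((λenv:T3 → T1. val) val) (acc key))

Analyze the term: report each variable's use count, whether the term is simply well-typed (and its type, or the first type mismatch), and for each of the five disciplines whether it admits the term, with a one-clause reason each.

usage: acc ×1; key ×1; ctr ×0; val ×2; env (λ-bound) ×0
left-to-right use order: val, val, acc, key
typing: ✓ — T1
ordered: ✗ — uses contraction: val ×2; needs weakening: ctr, env unused
linear: ✗ — uses contraction: val ×2; needs weakening: ctr, env unused
affine: ✗ — uses contraction: val ×2
relevant: ✗ — needs weakening: ctr, env unused
unrestricted: ✓ — simply typable at T1; W, C, E all held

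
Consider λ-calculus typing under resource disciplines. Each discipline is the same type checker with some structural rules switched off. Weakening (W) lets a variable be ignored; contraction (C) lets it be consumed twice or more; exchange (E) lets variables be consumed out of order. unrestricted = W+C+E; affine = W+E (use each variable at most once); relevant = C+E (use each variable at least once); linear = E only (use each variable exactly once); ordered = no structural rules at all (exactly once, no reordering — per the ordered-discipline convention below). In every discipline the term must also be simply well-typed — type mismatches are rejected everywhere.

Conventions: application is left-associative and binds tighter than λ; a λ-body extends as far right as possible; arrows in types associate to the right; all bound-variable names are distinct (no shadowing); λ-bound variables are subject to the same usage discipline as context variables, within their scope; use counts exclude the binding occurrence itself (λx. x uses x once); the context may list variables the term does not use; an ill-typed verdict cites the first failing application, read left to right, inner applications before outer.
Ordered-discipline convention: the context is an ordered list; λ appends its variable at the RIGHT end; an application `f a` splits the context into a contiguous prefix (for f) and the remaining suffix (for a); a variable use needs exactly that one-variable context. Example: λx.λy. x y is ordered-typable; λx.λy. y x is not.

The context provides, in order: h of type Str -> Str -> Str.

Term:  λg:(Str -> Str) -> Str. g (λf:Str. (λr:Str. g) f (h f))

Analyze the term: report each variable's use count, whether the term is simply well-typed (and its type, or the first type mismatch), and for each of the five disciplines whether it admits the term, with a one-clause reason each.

counts: h: 1×; g [bound]: 2×; f [bound]: 2×; r [bound]: 0×
order of uses: g, g, f, h, f
typing: ✓ — ((Str -> Str) -> Str) -> Str
ordered: ✗ — g ×2, f ×2 used more than once (contraction); unused: r — weakening required
linear: ✗ — g ×2, f ×2 used more than once (contraction); unused: r — weakening required
affine: ✗ — g ×2, f ×2 used more than once (contraction)
relevant: ✗ — unused: r — weakening required
unrestricted: ✓ — simply typable at ((Str -> Str) -> Str) -> Str; W, C, E all held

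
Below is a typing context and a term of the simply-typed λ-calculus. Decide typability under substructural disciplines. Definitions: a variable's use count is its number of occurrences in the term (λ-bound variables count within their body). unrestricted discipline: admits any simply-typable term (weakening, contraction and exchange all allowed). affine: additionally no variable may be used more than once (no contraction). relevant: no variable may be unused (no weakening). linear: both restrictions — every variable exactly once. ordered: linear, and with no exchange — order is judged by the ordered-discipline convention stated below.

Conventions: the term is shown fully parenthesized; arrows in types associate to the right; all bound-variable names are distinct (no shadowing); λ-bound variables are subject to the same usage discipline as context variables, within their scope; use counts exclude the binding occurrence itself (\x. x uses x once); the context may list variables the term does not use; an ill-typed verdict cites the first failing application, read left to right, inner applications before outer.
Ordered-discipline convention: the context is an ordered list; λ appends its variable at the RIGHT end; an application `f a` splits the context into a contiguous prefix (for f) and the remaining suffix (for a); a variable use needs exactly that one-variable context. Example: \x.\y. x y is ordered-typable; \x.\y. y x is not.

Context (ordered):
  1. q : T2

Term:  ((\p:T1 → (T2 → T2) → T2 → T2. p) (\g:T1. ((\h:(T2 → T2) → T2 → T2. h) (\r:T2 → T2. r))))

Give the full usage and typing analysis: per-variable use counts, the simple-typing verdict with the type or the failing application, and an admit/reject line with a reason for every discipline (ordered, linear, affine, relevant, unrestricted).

usage: q: 0, p [bound]: 1, g [bound]: 0, h [bound]: 1, r [bound]: 1
use order (left to right): p, h, r
typing: well-typed — term : T1 → (T2 → T2) → T2 → T2
ordered: ✗ — q, g left unused
linear: ✗ — q, g left unused
affine: ✓ — none of q, p, g, h, r used more than once
relevant: ✗ — q, g left unused
unrestricted: ✓ — typability at T1 → (T2 → T2) → T2 → T2 is all that's needed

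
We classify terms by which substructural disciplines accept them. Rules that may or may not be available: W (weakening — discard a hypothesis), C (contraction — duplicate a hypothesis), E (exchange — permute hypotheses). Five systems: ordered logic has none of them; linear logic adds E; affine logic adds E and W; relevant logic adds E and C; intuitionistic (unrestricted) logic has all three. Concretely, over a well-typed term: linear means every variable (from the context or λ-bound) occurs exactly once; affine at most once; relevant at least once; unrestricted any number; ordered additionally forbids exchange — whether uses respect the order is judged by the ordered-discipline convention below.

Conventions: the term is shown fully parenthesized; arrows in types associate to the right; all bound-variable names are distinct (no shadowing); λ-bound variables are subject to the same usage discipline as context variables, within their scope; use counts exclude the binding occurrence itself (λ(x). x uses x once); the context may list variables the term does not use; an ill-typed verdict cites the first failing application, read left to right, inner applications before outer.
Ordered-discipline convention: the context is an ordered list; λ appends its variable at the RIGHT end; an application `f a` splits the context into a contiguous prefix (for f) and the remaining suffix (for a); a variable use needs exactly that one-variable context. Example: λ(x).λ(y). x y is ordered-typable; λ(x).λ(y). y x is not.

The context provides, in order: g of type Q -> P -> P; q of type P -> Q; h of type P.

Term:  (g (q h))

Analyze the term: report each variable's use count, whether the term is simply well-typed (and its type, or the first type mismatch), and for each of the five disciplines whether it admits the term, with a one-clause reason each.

counts: g ×1; q ×1; h ×1
use order (left to right): g, q, h
typing: the term checks, with type P -> P
ordered: ✓ — g, q, h once each; derivable with no W/C/E
linear: ✓ — g, q, h: one use apiece
affine: ✓ — at most one use each (g, q, h)
relevant: ✓ — g, q, h: all used, weakening unneeded
unrestricted: ✓ — typability at P -> P is all that's needed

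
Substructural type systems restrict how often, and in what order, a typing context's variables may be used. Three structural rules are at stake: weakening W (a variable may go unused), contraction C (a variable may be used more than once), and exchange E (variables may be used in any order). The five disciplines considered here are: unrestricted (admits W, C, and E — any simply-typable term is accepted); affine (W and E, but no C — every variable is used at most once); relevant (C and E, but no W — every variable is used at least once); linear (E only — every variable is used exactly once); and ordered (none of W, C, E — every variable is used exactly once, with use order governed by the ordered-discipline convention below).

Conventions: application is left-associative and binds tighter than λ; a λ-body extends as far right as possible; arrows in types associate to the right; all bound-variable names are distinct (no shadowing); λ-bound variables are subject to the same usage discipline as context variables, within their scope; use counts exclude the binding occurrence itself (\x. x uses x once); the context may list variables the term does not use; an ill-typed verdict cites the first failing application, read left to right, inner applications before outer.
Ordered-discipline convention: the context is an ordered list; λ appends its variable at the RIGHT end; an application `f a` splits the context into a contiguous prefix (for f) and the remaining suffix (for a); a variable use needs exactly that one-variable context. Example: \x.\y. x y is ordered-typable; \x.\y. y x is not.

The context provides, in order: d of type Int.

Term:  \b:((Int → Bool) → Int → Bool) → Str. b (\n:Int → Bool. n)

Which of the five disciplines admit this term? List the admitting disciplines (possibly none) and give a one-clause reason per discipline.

accepted by: affine, unrestricted
variable uses: d: 0×, b (bound): 1×, n (bound): 1×
order of uses: b, n
typing: well-typed at (((Int → Bool) → Int → Bool) → Str) → Str
ordered ✗ (unused: d — weakening required)
linear ✗ (unused: d — weakening required)
affine ✓ (d, b, n: no repeats, contraction unneeded)
relevant ✗ (unused: d — weakening required)
unrestricted ✓ (type-checks ((((Int → Bool) → Int → Bool) → Str) → Str) and nothing is barred)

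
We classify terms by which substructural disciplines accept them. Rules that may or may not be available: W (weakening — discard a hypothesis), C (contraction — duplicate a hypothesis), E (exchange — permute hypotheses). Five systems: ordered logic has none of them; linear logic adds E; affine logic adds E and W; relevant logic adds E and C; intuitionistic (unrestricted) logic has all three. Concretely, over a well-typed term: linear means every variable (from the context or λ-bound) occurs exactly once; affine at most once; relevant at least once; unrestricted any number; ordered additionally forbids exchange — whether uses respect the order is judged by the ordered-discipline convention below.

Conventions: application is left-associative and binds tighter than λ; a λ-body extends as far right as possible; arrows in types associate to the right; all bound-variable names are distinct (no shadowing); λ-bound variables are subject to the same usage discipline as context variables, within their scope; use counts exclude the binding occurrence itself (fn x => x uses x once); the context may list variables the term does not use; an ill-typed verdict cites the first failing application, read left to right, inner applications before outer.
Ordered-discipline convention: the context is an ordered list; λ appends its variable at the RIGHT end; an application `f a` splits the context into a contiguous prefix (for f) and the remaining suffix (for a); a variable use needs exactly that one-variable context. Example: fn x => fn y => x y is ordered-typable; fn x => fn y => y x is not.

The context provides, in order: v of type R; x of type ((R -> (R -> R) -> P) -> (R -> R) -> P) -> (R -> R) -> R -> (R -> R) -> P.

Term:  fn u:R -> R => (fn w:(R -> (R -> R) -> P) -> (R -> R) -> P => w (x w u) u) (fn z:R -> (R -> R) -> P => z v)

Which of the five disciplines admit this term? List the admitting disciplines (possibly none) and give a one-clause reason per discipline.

accepted by: relevant, unrestricted
usage: v ×1, x ×1, u (bound) ×2, w (bound) ×2, z (bound) ×1
use order (left to right): w, x, w, u, u, z, v
typing: ✓ — (R -> R) -> P
ordered: ✗, u ×2, w ×2 used more than once (contraction)
linear: ✗, u ×2, w ×2 used more than once (contraction)
affine: ✗, u ×2, w ×2 used more than once (contraction)
relevant: ✓, at least one use each (v, x, u, w, z)
unrestricted: ✓, typability at (R -> R) -> P is all that's needed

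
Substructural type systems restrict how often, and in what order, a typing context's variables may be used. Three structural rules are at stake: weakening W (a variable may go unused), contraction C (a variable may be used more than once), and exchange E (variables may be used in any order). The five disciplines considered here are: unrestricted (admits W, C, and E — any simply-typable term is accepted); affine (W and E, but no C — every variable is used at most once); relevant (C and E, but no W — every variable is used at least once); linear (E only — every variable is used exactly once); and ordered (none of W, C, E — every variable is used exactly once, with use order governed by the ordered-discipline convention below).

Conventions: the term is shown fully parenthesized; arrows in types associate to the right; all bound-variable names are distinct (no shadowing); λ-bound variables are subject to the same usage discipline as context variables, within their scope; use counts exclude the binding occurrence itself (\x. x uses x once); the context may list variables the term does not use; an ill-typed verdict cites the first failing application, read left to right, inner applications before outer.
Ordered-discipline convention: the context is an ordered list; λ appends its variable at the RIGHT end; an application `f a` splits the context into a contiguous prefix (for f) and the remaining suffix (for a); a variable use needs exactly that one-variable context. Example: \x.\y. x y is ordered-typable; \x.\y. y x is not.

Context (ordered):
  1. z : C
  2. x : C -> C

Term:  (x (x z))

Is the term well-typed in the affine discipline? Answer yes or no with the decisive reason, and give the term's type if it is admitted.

no — x ×2 used more than once (contraction)
counts: z: 1×, x: 2×
order of uses: x, x, z
typing: the term checks, with type C
per-discipline verdicts: ordered ✗ | linear ✗ | affine ✗ | relevant ✓ | unrestricted ✓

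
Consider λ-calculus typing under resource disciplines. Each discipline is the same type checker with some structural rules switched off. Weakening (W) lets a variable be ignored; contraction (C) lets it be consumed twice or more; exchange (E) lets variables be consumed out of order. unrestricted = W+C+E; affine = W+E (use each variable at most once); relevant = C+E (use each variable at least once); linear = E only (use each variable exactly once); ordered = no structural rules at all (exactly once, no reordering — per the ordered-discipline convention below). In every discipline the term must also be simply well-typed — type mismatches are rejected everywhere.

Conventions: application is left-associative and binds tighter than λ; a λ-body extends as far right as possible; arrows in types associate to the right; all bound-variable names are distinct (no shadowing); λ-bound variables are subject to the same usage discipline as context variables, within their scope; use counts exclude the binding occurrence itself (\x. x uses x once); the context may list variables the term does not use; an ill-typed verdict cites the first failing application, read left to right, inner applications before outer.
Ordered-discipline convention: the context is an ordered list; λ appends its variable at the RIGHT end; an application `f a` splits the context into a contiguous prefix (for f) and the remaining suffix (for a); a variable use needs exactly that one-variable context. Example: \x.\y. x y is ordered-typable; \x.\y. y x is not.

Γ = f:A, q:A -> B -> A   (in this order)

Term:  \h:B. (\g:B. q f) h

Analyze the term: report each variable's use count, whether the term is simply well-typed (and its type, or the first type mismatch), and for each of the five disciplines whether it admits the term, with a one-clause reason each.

usage: f: 1; q: 1; h [bound]: 1; g [bound]: 0
uses in reading order: q, f, h
typing: well-typed — term : B -> B -> A
ordered: ✗, g left unused
linear: ✗, g left unused
affine: ✓, no duplicate uses among f, q, h, g
relevant: ✗, g left unused
unrestricted: ✓, simply typable at B -> B -> A; W, C, E all held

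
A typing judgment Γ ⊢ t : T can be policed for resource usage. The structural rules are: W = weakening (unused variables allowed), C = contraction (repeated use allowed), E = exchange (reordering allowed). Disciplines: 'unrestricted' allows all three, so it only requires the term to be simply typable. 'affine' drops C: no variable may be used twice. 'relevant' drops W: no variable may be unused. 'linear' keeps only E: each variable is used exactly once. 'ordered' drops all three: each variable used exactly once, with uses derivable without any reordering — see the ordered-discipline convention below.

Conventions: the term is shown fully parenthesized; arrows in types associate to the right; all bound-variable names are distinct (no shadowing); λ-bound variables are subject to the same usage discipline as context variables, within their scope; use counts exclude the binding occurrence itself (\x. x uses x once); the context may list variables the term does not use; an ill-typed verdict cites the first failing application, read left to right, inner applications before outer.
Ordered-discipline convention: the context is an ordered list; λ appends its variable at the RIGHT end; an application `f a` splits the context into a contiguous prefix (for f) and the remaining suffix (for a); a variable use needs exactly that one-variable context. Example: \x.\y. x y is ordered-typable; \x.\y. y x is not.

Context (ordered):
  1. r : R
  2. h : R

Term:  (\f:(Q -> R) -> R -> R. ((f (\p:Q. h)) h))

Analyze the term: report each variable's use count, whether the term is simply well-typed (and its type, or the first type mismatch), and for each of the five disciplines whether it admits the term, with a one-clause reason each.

use counts: r ×0; h ×2; f (bound) ×1; p (bound) ×0
uses in reading order: f, h, h
typing: ✓ — ((Q -> R) -> R -> R) -> R
ordered ✗ (uses contraction: h ×2; unused: r, p — weakening required)
linear ✗ (uses contraction: h ×2; unused: r, p — weakening required)
affine ✗ (uses contraction: h ×2)
relevant ✗ (unused: r, p — weakening required)
unrestricted ✓ (well-typed at ((Q -> R) -> R -> R) -> R; no restrictions here)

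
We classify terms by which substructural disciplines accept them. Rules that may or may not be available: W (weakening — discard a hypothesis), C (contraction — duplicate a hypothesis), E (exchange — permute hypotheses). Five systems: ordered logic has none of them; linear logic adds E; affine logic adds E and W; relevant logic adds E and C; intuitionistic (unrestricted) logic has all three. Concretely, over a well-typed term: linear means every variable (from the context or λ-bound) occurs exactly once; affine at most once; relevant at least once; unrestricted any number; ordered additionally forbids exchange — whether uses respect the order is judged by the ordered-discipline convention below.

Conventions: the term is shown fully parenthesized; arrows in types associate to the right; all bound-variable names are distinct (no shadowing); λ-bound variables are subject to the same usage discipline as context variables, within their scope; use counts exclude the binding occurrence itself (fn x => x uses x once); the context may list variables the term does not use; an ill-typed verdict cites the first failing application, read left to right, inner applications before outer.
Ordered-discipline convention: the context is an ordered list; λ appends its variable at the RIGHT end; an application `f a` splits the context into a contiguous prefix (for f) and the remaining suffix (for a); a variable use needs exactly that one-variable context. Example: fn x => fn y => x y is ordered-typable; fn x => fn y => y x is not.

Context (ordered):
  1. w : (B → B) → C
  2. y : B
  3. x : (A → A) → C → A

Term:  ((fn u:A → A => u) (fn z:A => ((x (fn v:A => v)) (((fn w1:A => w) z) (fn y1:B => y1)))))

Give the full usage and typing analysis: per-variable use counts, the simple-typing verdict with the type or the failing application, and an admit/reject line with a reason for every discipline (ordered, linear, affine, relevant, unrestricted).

usage: w: 1×, y: 0×, x: 1×, u (λ-bound): 1×, z (λ-bound): 1×, v (λ-bound): 1×, w1 (λ-bound): 0×, y1 (λ-bound): 1×
use order (left to right): u, x, v, w, z, y1
typing: the term checks, with type A → A
ordered ✗ (y, w1 left unused)
linear ✗ (y, w1 left unused)
affine ✓ (w, y, x, u, z, v, w1, y1: no repeats, contraction unneeded)
relevant ✗ (y, w1 left unused)
unrestricted ✓ (typability at A → A is all that's needed)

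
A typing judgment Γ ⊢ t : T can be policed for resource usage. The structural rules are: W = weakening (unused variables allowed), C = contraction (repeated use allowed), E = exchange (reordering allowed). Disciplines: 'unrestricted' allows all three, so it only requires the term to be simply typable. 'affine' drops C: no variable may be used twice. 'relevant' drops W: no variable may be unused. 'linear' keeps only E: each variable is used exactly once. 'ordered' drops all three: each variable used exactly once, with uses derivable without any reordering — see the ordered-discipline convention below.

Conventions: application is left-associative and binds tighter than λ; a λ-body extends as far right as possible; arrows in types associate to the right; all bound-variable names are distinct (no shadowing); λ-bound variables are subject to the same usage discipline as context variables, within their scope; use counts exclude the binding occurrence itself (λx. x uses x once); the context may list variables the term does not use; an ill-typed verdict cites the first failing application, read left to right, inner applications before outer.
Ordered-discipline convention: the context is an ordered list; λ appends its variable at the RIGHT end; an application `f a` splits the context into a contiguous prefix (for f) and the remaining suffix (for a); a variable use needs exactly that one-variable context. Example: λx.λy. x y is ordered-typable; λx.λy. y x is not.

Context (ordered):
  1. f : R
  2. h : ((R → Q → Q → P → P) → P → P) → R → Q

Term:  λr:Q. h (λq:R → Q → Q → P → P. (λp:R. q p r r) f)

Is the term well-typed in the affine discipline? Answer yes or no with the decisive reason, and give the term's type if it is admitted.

no — uses contraction: r ×2
usage: f: 1×; h: 1×; r (λ-bound): 2×; q (λ-bound): 1×; p (λ-bound): 1×
order of uses: h, q, p, r, r, f
typing: the term checks, with type Q → R → Q
summary: ordered ✗ · linear ✗ · affine ✗ · relevant ✓ · unrestricted ✓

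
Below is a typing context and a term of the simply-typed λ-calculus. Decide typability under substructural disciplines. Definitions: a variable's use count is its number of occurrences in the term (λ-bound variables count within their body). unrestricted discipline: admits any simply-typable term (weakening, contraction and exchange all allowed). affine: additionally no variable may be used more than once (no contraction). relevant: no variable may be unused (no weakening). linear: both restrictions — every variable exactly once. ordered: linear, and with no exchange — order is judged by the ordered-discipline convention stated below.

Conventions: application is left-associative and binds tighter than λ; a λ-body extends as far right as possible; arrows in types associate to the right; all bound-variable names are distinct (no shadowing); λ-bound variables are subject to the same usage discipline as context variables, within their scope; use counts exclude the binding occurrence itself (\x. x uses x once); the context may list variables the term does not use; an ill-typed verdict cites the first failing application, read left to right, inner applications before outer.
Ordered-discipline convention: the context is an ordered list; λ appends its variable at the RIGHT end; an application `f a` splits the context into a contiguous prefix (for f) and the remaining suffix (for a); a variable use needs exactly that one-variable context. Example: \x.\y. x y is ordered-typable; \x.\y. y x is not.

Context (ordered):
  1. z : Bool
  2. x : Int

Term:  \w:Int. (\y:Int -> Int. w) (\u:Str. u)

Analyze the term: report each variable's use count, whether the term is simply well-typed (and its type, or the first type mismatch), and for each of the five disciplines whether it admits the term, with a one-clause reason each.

counts: z: 0×; x: 0×; w (bound): 1×; y (bound): 0×; u (bound): 1×
order of uses: w, u
typing: ill-typed: argument of type Str -> Str where Int -> Int is required
ordered: ✗, not simply typable
linear: ✗, fails simple typing
affine: ✗, a type mismatch blocks all five
relevant: ✗, the type mismatch rejects it
unrestricted: ✗, not simply typable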